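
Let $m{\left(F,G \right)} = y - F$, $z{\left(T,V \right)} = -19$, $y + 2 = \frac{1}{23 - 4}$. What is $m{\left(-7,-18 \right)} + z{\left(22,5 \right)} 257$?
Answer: $- \frac{92681}{19} \approx -4877.9$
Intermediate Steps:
$y = - \frac{37}{19}$ ($y = -2 + \frac{1}{23 - 4} = -2 + \frac{1}{19} = - \frac{37}{19} \approx -1.9474$)
$m{\left(F,G \right)} = - \frac{37}{19} - F$
$m{\left(-7,-18 \right)} + z{\left(22,5 \right)} 257 = \left(- \frac{37}{19} - -7\right) - 4883 = \left(- \frac{37}{19} + 7\right) - 4883 = \frac{96}{19} - 4883 = - \frac{92681}{19}$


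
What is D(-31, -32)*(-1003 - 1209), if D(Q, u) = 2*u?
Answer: 141568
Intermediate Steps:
D(-31, -32)*(-1003 - 1209) = (2*(-32))*(-1003 - 1209) = -64*(-2212) = 141568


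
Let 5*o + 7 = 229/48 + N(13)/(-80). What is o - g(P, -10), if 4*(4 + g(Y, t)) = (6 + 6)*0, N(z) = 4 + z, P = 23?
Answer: 2107/600 ≈ 3.5117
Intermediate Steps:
o = -293/600 (o = -7/5 + (229/48 + (4 + 13)/(-80))/5 = -7/5 + (229*(1/48) + 17*(-1/80))/5 = -7/5 + (229/48 - 17/80)/5 = -7/5 + (1/5)*(547/120) = -7/5 + 547/600 = -293/600 ≈ -0.48833)
g(Y, t) = -4 (g(Y, t) = -4 + ((6 + 6)*0)/4 = -4 + (12*0)/4 = -4 + (1/4)*0 = -4 + 0 = -4)
o - g(P, -10) = -293/600 - 1*(-4) = -293/600 + 4 = 2107/600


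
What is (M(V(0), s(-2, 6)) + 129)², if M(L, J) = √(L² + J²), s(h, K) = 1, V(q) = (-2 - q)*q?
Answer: 16900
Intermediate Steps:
V(q) = q*(-2 - q)
M(L, J) = √(J² + L²)
(M(V(0), s(-2, 6)) + 129)² = (√(1² + (-1*0*(2 + 0))²) + 129)² = (√(1 + (-1*0*2)²) + 129)² = (√(1 + 0²) + 129)² = (√(1 + 0) + 129)² = (√1 + 129)² = (1 + 129)² = 130² = 16900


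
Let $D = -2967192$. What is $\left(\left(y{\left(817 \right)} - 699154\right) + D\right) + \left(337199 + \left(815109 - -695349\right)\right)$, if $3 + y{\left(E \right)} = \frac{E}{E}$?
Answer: $-1818691$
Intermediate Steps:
$y{\left(E \right)} = -2$ ($y{\left(E \right)} = -3 + \frac{E}{E} = -3 + 1 = -2$)
$\left(\left(y{\left(817 \right)} - 699154\right) + D\right) + \left(337199 + \left(815109 - -695349\right)\right) = \left(\left(-2 - 699154\right) - 2967192\right) + \left(337199 + \left(815109 - -695349\right)\right) = \left(\left(-2 - 699154\right) - 2967192\right) + \left(337199 + \left(815109 + 695349\right)\right) = \left(-699156 - 2967192\right) + \left(337199 + 1510458\right) = -3666348 + 1847657 = -1818691$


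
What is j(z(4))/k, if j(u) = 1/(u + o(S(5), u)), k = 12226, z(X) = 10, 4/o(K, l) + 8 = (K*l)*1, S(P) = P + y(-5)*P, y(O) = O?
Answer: 26/3172647 ≈ 8.1951e-6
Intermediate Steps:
S(P) = -4*P (S(P) = P - 5*P = -4*P)
o(K, l) = 4/(-8 + K*l) (o(K, l) = 4/(-8 + (K*l)*1) = 4/(-8 + K*l))
j(u) = 1/(u + 4/(-8 - 20*u)) (j(u) = 1/(u + 4/(-8 + (-4*5)*u)) = 1/(u + 4/(-8 - 20*u)))
j(z(4))/k = ((2 + 5*10)/(-1 + 2*10 + 5*10**2))/12226 = ((2 + 50)/(-1 + 20 + 5*100))*(1/12226) = (52/(-1 + 20 + 500))*(1/12226) = (52/519)*(1/12226) = 26/3172647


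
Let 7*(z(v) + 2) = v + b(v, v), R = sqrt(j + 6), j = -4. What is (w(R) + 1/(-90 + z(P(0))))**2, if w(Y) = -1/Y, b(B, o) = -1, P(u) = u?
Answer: 416123/832050 + 7*sqrt(2)/645 ≈ 0.51547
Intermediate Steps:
R = sqrt(2) (R = sqrt(-4 + 6) = sqrt(2) ≈ 1.4142)
z(v) = -15/7 + v/7 (z(v) = -2 + (v - 1)/7 = -2 + (-1 + v)/7 = -2 + (-1/7 + v/7) = -15/7 + v/7)
(w(R) + 1/(-90 + z(P(0))))**2 = (-1/(sqrt(2)) + 1/(-90 + (-15/7 + (1/7)*0)))**2 = (-sqrt(2)/2 + 1/(-90 + (-15/7 + 0)))**2 = (-sqrt(2)/2 + 1/(-90 - 15/7))**2 = (-sqrt(2)/2 + 1/(-645/7))**2 = (-sqrt(2)/2 - 7/645)**2 = (-7/645 - sqrt(2)/2)**2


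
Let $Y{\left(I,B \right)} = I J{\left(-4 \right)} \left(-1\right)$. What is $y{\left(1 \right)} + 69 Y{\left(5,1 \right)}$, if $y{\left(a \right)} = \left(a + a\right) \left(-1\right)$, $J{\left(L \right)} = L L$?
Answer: $-5522$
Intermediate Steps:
$J{\left(L \right)} = L^{2}$
$Y{\left(I,B \right)} = - 16 I$ ($Y{\left(I,B \right)} = I \left(-4\right)^{2} \left(-1\right) = I 16 \left(-1\right) = 16 I \left(-1\right) = - 16 I$)
$y{\left(a \right)} = - 2 a$ ($y{\left(a \right)} = 2 a \left(-1\right) = - 2 a$)
$y{\left(1 \right)} + 69 Y{\left(5,1 \right)} = \left(-2\right) 1 + 69 \left(\left(-16\right) 5\right) = -2 + 69 \left(-80\right) = -2 - 5520 = -5522$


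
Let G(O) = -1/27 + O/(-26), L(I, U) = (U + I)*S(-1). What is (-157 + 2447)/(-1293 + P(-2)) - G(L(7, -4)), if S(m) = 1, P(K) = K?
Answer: -293803/181818 ≈ -1.6159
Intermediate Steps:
L(I, U) = I + U (L(I, U) = (U + I)*1 = (I + U)*1 = I + U)
G(O) = -1/27 - O/26 (G(O) = -1*1/27 + O*(-1/26) = -1/27 - O/26)
(-157 + 2447)/(-1293 + P(-2)) - G(L(7, -4)) = (-157 + 2447)/(-1293 - 2) - (-1/27 - (7 - 4)/26) = 2290/(-1295) - (-1/27 - 1/26*3) = 2290*(-1/1295) - (-1/27 - 3/26) = -458/259 - 1*(-107/702) = -458/259 + 107/702 = -293803/181818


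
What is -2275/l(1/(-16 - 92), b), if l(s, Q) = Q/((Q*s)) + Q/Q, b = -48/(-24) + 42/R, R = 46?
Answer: 2275/107 ≈ 21.262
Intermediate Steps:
b = 67/23 (b = -48/(-24) + 42/46 = -48*(-1/24) + 42*(1/46) = 2 + 21/23 = 67/23 ≈ 2.9130)
l(s, Q) = 1 + 1/s (l(s, Q) = Q*(1/(Q*s)) + 1 = 1/s + 1 = 1 + 1/s)
-2275/l(1/(-16 - 92), b) = -2275*1/((1 + 1/(-16 - 92))*(-16 - 92)) = -2275*(-1/(108*(1 + 1/(-108)))) = -2275*(-1/(108*(1 - 1/108))) = -2275/((-108*107/108)) = -2275/(-107) = -2275*(-1/107) = 2275/107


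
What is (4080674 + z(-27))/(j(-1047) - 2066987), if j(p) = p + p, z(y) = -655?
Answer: -4080019/2069081 ≈ -1.9719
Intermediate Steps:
j(p) = 2*p
(4080674 + z(-27))/(j(-1047) - 2066987) = (4080674 - 655)/(2*(-1047) - 2066987) = 4080019/(-2094 - 2066987) = 4080019/(-2069081) = 4080019*(-1/2069081) = -4080019/2069081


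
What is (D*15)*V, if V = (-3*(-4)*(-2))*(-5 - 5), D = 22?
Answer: 79200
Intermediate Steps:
V = 240 (V = (12*(-2))*(-10) = -24*(-10) = 240)
(D*15)*V = (22*15)*240 = 330*240 = 79200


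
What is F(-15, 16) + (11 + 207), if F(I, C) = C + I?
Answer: 219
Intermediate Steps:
F(-15, 16) + (11 + 207) = (16 - 15) + (11 + 207) = 1 + 218 = 219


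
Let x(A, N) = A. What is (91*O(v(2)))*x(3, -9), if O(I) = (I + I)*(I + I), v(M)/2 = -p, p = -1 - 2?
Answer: 39312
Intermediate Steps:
p = -3
v(M) = 6 (v(M) = 2*(-1*(-3)) = 2*3 = 6)
O(I) = 4*I**2 (O(I) = (2*I)*(2*I) = 4*I**2)
(91*O(v(2)))*x(3, -9) = (91*(4*6**2))*3 = (91*(4*36))*3 = (91*144)*3 = 13104*3 = 39312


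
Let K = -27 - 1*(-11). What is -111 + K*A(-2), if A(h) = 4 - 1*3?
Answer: -127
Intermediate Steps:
A(h) = 1 (A(h) = 4 - 3 = 1)
K = -16 (K = -27 + 11 = -16)
-111 + K*A(-2) = -111 - 16*1 = -111 - 16 = -127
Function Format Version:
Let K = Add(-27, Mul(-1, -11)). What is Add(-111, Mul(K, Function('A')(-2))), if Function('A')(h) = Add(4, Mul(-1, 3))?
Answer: -127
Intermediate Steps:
Function('A')(h) = 1 (Function('A')(h) = Add(4, -3) = 1)
K = -16 (K = Add(-27, 11) = -16)
Add(-111, Mul(K, Function('A')(-2))) = Add(-111, Mul(-16, 1)) = Add(-111, -16) = -127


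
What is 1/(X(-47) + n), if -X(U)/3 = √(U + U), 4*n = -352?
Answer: I/(-88*I + 3*√94) ≈ -0.010244 + 0.003386*I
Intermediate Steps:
n = -88 (n = (¼)*(-352) = -88)
X(U) = -3*√2*√U (X(U) = -3*√(U + U) = -3*√2*√U)
1/(X(-47) + n) = 1/(-3*√2*√(-47) - 88) = 1/(-3*√2*I*√47 - 88) = 1/(-3*I*√94 - 88) = 1/(-88 - 3*I*√94)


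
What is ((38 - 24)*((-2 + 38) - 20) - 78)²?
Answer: 21316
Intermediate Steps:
((38 - 24)*((-2 + 38) - 20) - 78)² = (14*(36 - 20) - 78)² = (14*16 - 78)² = (224 - 78)² = 146² = 21316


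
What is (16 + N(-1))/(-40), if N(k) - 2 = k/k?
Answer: -19/40 ≈ -0.47500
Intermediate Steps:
N(k) = 3 (N(k) = 2 + k/k = 2 + 1 = 3)
(16 + N(-1))/(-40) = (16 + 3)/(-40) = -1/40*19 = -19/40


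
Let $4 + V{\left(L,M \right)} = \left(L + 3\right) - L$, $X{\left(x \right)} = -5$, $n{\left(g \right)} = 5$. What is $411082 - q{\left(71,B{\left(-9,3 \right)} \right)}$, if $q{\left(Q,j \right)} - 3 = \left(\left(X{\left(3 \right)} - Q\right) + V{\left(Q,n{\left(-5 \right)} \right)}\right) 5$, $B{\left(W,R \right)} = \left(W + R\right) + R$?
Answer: $411464$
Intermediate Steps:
$B{\left(W,R \right)} = W + 2 R$ ($B{\left(W,R \right)} = \left(R + W\right) + R = W + 2 R$)
$V{\left(L,M \right)} = -1$ ($V{\left(L,M \right)} = -4 + \left(\left(L + 3\right) - L\right) = -4 + \left(\left(3 + L\right) - L\right) = -4 + 3 = -1$)
$q{\left(Q,j \right)} = -27 - 5 Q$ ($q{\left(Q,j \right)} = 3 + \left(\left(-5 - Q\right) - 1\right) 5 = 3 + \left(-6 - Q\right) 5 = 3 - \left(30 + 5 Q\right) = -27 - 5 Q$)
$411082 - q{\left(71,B{\left(-9,3 \right)} \right)} = 411082 - \left(-27 - 355\right) = 411082 - -382 = 411082 + 382 = 411464$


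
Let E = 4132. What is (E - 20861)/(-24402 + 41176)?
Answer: -16729/16774 ≈ -0.99732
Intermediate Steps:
(E - 20861)/(-24402 + 41176) = (4132 - 20861)/(-24402 + 41176) = -16729/16774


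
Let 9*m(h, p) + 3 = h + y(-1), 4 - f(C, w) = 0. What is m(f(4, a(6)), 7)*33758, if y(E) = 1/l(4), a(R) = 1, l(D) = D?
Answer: 84395/18 ≈ 4688.6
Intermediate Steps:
f(C, w) = 4 (f(C, w) = 4 - 1*0 = 4 + 0 = 4)
y(E) = ¼ (y(E) = 1/4 = ¼)
m(h, p) = -11/36 + h/9 (m(h, p) = -⅓ + (h + ¼)/9 = -⅓ + (¼ + h)/9 = -⅓ + (1/36 + h/9) = -11/36 + h/9)
m(f(4, a(6)), 7)*33758 = (-11/36 + (⅑)*4)*33758 = (-11/36 + 4/9)*33758 = (5/36)*33758 = 84395/18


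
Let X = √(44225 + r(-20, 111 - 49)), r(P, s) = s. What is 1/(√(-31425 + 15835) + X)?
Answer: 1/(√44287 + I*√15590) ≈ 0.0035146 - 0.0020853*I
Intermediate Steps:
X = √44287 (X = √(44225 + (111 - 49)) = √(44225 + 62) = √44287 ≈ 210.44)
1/(√(-31425 + 15835) + X) = 1/(√(-31425 + 15835) + √44287) = 1/(√(-15590) + √44287) = 1/(I*√15590 + √44287) = 1/(√44287 + I*√15590)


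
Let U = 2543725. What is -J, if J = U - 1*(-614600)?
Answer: -3158325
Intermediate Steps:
J = 3158325 (J = 2543725 - 1*(-614600) = 2543725 + 614600 = 3158325)
-J = -1*3158325 = -3158325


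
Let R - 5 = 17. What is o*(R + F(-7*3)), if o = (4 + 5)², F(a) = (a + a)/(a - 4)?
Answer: 47952/25 ≈ 1918.1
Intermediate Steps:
R = 22 (R = 5 + 17 = 22)
F(a) = 2*a/(-4 + a) (F(a) = (2*a)/(-4 + a) = 2*a/(-4 + a))
o = 81 (o = 9² = 81)
o*(R + F(-7*3)) = 81*(22 + 2*(-7*3)/(-4 - 7*3)) = 81*(22 + 2*(-21)/(-4 - 21)) = 81*(22 + 2*(-21)/(-25)) = 81*(22 + 2*(-21)*(-1/25)) = 81*(22 + 42/25) = 81*(592/25) = 47952/25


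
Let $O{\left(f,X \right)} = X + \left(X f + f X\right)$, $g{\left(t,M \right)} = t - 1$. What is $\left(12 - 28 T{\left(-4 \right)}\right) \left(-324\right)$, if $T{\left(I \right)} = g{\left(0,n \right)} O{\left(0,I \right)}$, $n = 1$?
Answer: $32400$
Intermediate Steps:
$g{\left(t,M \right)} = -1 + t$ ($g{\left(t,M \right)} = t - 1 = -1 + t$)
$O{\left(f,X \right)} = X + 2 X f$ ($O{\left(f,X \right)} = X + \left(X f + X f\right) = X + 2 X f$)
$T{\left(I \right)} = - I$ ($T{\left(I \right)} = \left(-1 + 0\right) I \left(1 + 2 \cdot 0\right) = - I \left(1 + 0\right) = - I 1 = - I$)
$\left(12 - 28 T{\left(-4 \right)}\right) \left(-324\right) = \left(12 - 28 \left(\left(-1\right) \left(-4\right)\right)\right) \left(-324\right) = \left(12 - 112\right) \left(-324\right) = \left(-100\right) \left(-324\right) = 32400$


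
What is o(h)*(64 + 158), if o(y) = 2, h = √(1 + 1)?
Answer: 444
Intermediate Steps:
h = √2 ≈ 1.4142
o(h)*(64 + 158) = 2*(64 + 158) = 2*222 = 444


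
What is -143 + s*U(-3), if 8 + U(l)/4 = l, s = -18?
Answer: 649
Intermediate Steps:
U(l) = -32 + 4*l
-143 + s*U(-3) = -143 - 18*(-32 + 4*(-3)) = -143 - 18*(-32 - 12) = -143 - 18*(-44) = -143 + 792 = 649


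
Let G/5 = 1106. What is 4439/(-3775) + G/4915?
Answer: -188387/3710825 ≈ -0.050767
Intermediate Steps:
G = 5530 (G = 5*1106 = 5530)
4439/(-3775) + G/4915 = 4439/(-3775) + 5530/4915 = 4439*(-1/3775) + 5530*(1/4915) = -4439/3775 + 1106/983 = -188387/3710825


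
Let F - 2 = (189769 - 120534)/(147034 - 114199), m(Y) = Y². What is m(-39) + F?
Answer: 10015388/6567 ≈ 1525.1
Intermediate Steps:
F = 26981/6567 (F = 2 + (189769 - 120534)/(147034 - 114199) = 2 + 69235/32835 = 2 + 69235*(1/32835) = 2 + 13847/6567 = 26981/6567 ≈ 4.1086)
m(-39) + F = (-39)² + 26981/6567 = 1521 + 26981/6567 = 10015388/6567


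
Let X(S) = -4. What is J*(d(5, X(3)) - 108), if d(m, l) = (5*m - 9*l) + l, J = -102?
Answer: 5202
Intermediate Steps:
d(m, l) = -8*l + 5*m (d(m, l) = (-9*l + 5*m) + l = -8*l + 5*m)
J*(d(5, X(3)) - 108) = -102*((-8*(-4) + 5*5) - 108) = -102*((32 + 25) - 108) = -102*(57 - 108) = -102*(-51) = 5202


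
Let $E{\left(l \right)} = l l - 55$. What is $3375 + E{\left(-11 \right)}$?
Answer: $3441$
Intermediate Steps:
$E{\left(l \right)} = -55 + l^{2}$ ($E{\left(l \right)} = l^{2} - 55 = -55 + l^{2}$)
$3375 + E{\left(-11 \right)} = 3375 - \left(55 - \left(-11\right)^{2}\right) = 3375 + \left(-55 + 121\right) = 3375 + 66 = 3441$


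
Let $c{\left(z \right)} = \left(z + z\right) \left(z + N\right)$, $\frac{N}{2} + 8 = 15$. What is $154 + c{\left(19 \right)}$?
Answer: $1408$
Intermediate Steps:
$N = 14$ ($N = -16 + 2 \cdot 15 = -16 + 30 = 14$)
$c{\left(z \right)} = 2 z \left(14 + z\right)$ ($c{\left(z \right)} = \left(z + z\right) \left(z + 14\right) = 2 z \left(14 + z\right)$)
$154 + c{\left(19 \right)} = 154 + 2 \cdot 19 \left(14 + 19\right) = 154 + 2 \cdot 19 \cdot 33 = 154 + 1254 = 1408$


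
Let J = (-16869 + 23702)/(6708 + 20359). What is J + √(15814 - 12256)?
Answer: 6833/27067 + √3558 ≈ 59.901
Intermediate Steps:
J = 6833/27067 ≈ 0.25245
J + √(15814 - 12256) = 6833/27067 + √(15814 - 12256) = 6833/27067 + √3558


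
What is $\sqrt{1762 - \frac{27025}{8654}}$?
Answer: $\frac{13 \sqrt{779439818}}{8654} \approx 41.939$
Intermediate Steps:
$\sqrt{1762 - \frac{27025}{8654}} = \sqrt{\frac{15221323}{8654}} = \frac{13 \sqrt{779439818}}{8654}$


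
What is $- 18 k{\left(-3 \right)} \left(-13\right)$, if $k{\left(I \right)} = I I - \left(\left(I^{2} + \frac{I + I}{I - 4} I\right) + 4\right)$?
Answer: $- \frac{2340}{7} \approx -334.29$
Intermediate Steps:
$k{\left(I \right)} = -4 - \frac{2 I^{2}}{-4 + I}$ ($k{\left(I \right)} = I^{2} - \left(\left(I^{2} + \frac{2 I}{-4 + I} I\right) + 4\right) = I^{2} - \left(\left(I^{2} + \frac{2 I^{2}}{-4 + I}\right) + 4\right) = I^{2} - \left(4 + I^{2} + \frac{2 I^{2}}{-4 + I}\right) = -4 - \frac{2 I^{2}}{-4 + I}$)
$- 18 k{\left(-3 \right)} \left(-13\right) = - 18 \frac{2 \left(8 - \left(-3\right)^{2} - -6\right)}{-4 - 3} \left(-13\right) = - 18 \frac{2 \left(8 - 9 + 6\right)}{-7} \left(-13\right) = - 18 \cdot 2 \left(- \frac{1}{7}\right) \left(8 - 9 + 6\right) \left(-13\right) = - 18 \cdot 2 \left(- \frac{1}{7}\right) 5 \left(-13\right) = \left(-18\right) \left(- \frac{10}{7}\right) \left(-13\right) = \frac{180}{7} \left(-13\right) = - \frac{2340}{7}$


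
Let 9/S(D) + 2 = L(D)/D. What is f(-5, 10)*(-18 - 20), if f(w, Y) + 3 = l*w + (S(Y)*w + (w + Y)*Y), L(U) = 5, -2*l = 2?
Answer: -3116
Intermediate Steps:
l = -1 (l = -½*2 = -1)
S(D) = 9/(-2 + 5/D)
f(w, Y) = -3 - w + Y*(Y + w) - 9*Y*w/(-5 + 2*Y) (f(w, Y) = -3 + (-w + ((-9*Y/(-5 + 2*Y))*w + (w + Y)*Y)) = -3 + (-w + (-9*Y*w/(-5 + 2*Y) + (Y + w)*Y)) = -3 + (-w + (-9*Y*w/(-5 + 2*Y) + Y*(Y + w))) = -3 + (-w + (Y*(Y + w) - 9*Y*w/(-5 + 2*Y))) = -3 + (-w + Y*(Y + w) - 9*Y*w/(-5 + 2*Y)) = -3 - w + Y*(Y + w) - 9*Y*w/(-5 + 2*Y))
f(-5, 10)*(-18 - 20) = (((-5 + 2*10)*(-3 + 10² - 1*(-5) + 10*(-5)) - 9*10*(-5))/(-5 + 2*10))*(-18 - 20) = (((-5 + 20)*(-3 + 100 + 5 - 50) + 450)/(-5 + 20))*(-38) = ((15*52 + 450)/15)*(-38) = ((780 + 450)/15)*(-38) = ((1/15)*1230)*(-38) = 82*(-38) = -3116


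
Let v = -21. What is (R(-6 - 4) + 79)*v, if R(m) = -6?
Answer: -1533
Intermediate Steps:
(R(-6 - 4) + 79)*v = (-6 + 79)*(-21) = 73*(-21) = -1533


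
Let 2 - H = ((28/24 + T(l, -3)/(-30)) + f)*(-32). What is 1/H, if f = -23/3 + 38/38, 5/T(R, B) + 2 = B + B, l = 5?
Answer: -3/520 ≈ -0.0057692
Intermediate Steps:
T(R, B) = 5/(-2 + 2*B) (T(R, B) = 5/(-2 + (B + B)) = 5/(-2 + 2*B))
f = -20/3 (f = -23*⅓ + 38*(1/38) = -23/3 + 1 = -20/3 ≈ -6.6667)
H = -520/3 (H = 2 - ((28/24 + (5/(2*(-1 - 3)))/(-30)) - 20/3)*(-32) = 2 - ((28*(1/24) + ((5/2)/(-4))*(-1/30)) - 20/3)*(-32) = 2 - ((7/6 + ((5/2)*(-¼))*(-1/30)) - 20/3)*(-32) = 2 - ((7/6 - 5/8*(-1/30)) - 20/3)*(-32) = 2 - ((7/6 + 1/48) - 20/3)*(-32) = 2 - (19/16 - 20/3)*(-32) = 2 - (-263)*(-32)/48 = 2 - 1*526/3 = 2 - 526/3 = -520/3 ≈ -173.33)
1/H = 1/(-520/3) = -3/520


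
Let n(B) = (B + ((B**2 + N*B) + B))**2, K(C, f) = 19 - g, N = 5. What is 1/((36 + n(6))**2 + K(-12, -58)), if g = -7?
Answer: 1/37454426 ≈ 2.6699e-8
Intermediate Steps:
K(C, f) = 26 (K(C, f) = 19 - 1*(-7) = 19 + 7 = 26)
n(B) = (B**2 + 7*B)**2 (n(B) = (B + ((B**2 + 5*B) + B))**2 = (B + (B**2 + 6*B))**2 = (B**2 + 7*B)**2)
1/((36 + n(6))**2 + K(-12, -58)) = 1/((36 + 6**2*(7 + 6)**2)**2 + 26) = 1/((36 + 36*13**2)**2 + 26) = 1/((36 + 36*169)**2 + 26) = 1/((36 + 6084)**2 + 26) = 1/(6120**2 + 26) = 1/(37454400 + 26) = 1/37454426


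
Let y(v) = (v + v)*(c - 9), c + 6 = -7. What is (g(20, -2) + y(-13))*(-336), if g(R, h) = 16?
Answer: -197568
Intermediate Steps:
c = -13 (c = -6 - 7 = -13)
y(v) = -44*v (y(v) = (v + v)*(-13 - 9) = (2*v)*(-22) = -44*v)
(g(20, -2) + y(-13))*(-336) = (16 - 44*(-13))*(-336) = (16 + 572)*(-336) = 588*(-336) = -197568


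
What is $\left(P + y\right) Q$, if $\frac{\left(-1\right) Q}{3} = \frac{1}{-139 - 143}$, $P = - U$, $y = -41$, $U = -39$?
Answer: $- \frac{1}{47} \approx -0.021277$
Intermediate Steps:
$P = 39$ ($P = \left(-1\right) \left(-39\right) = 39$)
$Q = \frac{1}{94}$ ($Q = - \frac{3}{-139 - 143} = - \frac{3}{-282} = \left(-3\right) \left(- \frac{1}{282}\right) = \frac{1}{94} \approx 0.010638$)
$\left(P + y\right) Q = \left(39 - 41\right) \frac{1}{94} = \left(-2\right) \frac{1}{94} = - \frac{1}{47}$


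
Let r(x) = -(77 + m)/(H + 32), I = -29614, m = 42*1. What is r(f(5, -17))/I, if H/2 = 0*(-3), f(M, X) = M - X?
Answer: 7/55744 ≈ 0.00012557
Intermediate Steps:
m = 42
H = 0 (H = 2*(0*(-3)) = 2*0 = 0)
r(x) = -119/32 (r(x) = -(77 + 42)/(0 + 32) = -119/32)
r(f(5, -17))/I = -119/32/(-29614) = -119/32*(-1/29614) = 7/55744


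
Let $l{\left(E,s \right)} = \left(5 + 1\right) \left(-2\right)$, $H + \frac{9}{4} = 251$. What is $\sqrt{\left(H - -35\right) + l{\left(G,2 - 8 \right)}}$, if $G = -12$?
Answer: $\frac{\sqrt{1087}}{2} \approx 16.485$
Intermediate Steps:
$H = \frac{995}{4}$ ($H = - \frac{9}{4} + 251 = \frac{995}{4} \approx 248.75$)
$l{\left(E,s \right)} = -12$ ($l{\left(E,s \right)} = 6 \left(-2\right) = -12$)
$\sqrt{\left(H - -35\right) + l{\left(G,2 - 8 \right)}} = \sqrt{\left(\frac{995}{4} - -35\right) - 12} = \sqrt{\left(\frac{995}{4} + 35\right) - 12} = \sqrt{\frac{1135}{4} - 12} = \sqrt{\frac{1087}{4}} = \frac{\sqrt{1087}}{2}$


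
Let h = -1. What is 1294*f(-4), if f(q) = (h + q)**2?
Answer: 32350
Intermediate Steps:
f(q) = (-1 + q)**2
1294*f(-4) = 1294*(-1 - 4)**2 = 1294*(-5)**2 = 1294*25 = 32350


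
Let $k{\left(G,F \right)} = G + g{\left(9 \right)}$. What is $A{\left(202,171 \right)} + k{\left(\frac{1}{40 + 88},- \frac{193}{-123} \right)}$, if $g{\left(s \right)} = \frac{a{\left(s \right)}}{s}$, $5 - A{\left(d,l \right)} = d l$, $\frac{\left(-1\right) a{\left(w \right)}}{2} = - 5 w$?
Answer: $- \frac{4419455}{128} \approx -34527.0$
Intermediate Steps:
$a{\left(w \right)} = 10 w$ ($a{\left(w \right)} = - 2 \left(- 5 w\right) = 10 w$)
$A{\left(d,l \right)} = 5 - d l$
$g{\left(s \right)} = 10$ ($g{\left(s \right)} = \frac{10 s}{s} = 10$)
$k{\left(G,F \right)} = 10 + G$ ($k{\left(G,F \right)} = G + 10 = 10 + G$)
$A{\left(202,171 \right)} + k{\left(\frac{1}{40 + 88},- \frac{193}{-123} \right)} = \left(5 - 202 \cdot 171\right) + \left(10 + \frac{1}{40 + 88}\right) = \left(5 - 34542\right) + \left(10 + \frac{1}{128}\right) = -34537 + \left(10 + \frac{1}{128}\right) = -34537 + \frac{1281}{128} = - \frac{4419455}{128}$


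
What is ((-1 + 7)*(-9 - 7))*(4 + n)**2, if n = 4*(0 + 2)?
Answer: -13824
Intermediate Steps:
n = 8 (n = 4*2 = 8)
((-1 + 7)*(-9 - 7))*(4 + n)**2 = ((-1 + 7)*(-9 - 7))*(4 + 8)**2 = (6*(-16))*12**2 = -96*144 = -13824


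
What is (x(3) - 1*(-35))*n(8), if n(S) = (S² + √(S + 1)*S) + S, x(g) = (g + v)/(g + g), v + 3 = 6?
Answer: 3456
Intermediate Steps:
v = 3 (v = -3 + 6 = 3)
x(g) = (3 + g)/(2*g) (x(g) = (g + 3)/(g + g) = (3 + g)/((2*g)) = (3 + g)*(1/(2*g)) = (3 + g)/(2*g))
n(S) = S + S² + S*√(1 + S) (n(S) = (S² + √(1 + S)*S) + S = (S² + S*√(1 + S)) + S = S + S² + S*√(1 + S))
(x(3) - 1*(-35))*n(8) = ((½)*(3 + 3)/3 - 1*(-35))*(8*(1 + 8 + √(1 + 8))) = ((½)*(⅓)*6 + 35)*(8*(1 + 8 + √9)) = (1 + 35)*(8*(1 + 8 + 3)) = 36*(8*12) = 36*96 = 3456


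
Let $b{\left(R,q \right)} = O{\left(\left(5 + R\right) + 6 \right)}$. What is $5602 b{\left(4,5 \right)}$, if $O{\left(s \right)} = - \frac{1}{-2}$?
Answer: $2801$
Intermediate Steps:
$O{\left(s \right)} = \frac{1}{2}$ ($O{\left(s \right)} = \left(-1\right) \left(- \frac{1}{2}\right) = \frac{1}{2}$)
$b{\left(R,q \right)} = \frac{1}{2}$
$5602 b{\left(4,5 \right)} = 5602 \cdot \frac{1}{2} = 2801$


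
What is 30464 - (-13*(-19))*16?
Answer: 26512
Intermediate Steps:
30464 - (-13*(-19))*16 = 30464 - 247*16 = 30464 - 1*3952 = 30464 - 3952 = 26512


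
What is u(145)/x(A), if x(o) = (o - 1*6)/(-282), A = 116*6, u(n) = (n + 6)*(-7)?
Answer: 49679/115 ≈ 431.99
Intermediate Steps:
u(n) = -42 - 7*n (u(n) = (6 + n)*(-7) = -42 - 7*n)
A = 696
x(o) = 1/47 - o/282 (x(o) = (o - 6)*(-1/282) = (-6 + o)*(-1/282) = 1/47 - o/282)
u(145)/x(A) = (-42 - 7*145)/(1/47 - 1/282*696) = (-42 - 1015)/(1/47 - 116/47) = -1057/(-115/47) = -1057*(-47/115) = 49679/115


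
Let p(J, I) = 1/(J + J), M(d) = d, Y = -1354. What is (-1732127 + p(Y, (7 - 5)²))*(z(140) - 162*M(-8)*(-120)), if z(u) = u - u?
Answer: 182370524772960/677 ≈ 2.6938e+11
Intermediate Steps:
p(J, I) = 1/(2*J)
z(u) = 0
(-1732127 + p(Y, (7 - 5)²))*(z(140) - 162*M(-8)*(-120)) = (-1732127 + (½)/(-1354))*(0 - 162*(-8)*(-120)) = (-1732127 + (½)*(-1/1354))*(0 + 1296*(-120)) = (-1732127 - 1/2708)*(0 - 155520) = -4690599917/2708*(-155520) = 182370524772960/677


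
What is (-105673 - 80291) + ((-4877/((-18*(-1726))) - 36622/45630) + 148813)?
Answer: -2925990997147/78757380 ≈ -37152.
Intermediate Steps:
(-105673 - 80291) + ((-4877/((-18*(-1726))) - 36622/45630) + 148813) = -185964 + ((-4877/31068 - 36622*1/45630) + 148813) = -185964 + ((-4877*1/31068 - 18311/22815) + 148813) = -185964 + ((-4877/31068 - 18311/22815) + 148813) = -185964 + (-75572767/78757380 + 148813) = -185964 + 11720046417173/78757380 = -2925990997147/78757380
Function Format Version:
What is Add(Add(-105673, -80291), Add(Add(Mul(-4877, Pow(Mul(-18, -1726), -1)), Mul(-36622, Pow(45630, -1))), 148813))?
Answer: Rational(-2925990997147, 78757380) ≈ -37152.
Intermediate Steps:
Add(Add(-105673, -80291), Add(Add(Mul(-4877, Pow(Mul(-18, -1726), -1)), Mul(-36622, Pow(45630, -1))), 148813)) = Add(-185964, Add(Add(Mul(-4877, Pow(31068, -1)), Mul(-36622, Rational(1, 45630))), 148813)) = Add(-185964, Add(Add(Mul(-4877, Rational(1, 31068)), Rational(-18311, 22815)), 148813)) = Add(-185964, Add(Add(Rational(-4877, 31068), Rational(-18311, 22815)), 148813)) = Add(-185964, Add(Rational(-75572767, 78757380), 148813)) = Add(-185964, Rational(11720046417173, 78757380)) = Rational(-2925990997147, 78757380)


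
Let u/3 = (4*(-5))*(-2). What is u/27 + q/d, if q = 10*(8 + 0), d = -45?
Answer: 8/3 ≈ 2.6667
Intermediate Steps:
u = 120 (u = 3*((4*(-5))*(-2)) = 3*(-20*(-2)) = 3*40 = 120)
q = 80 (q = 10*8 = 80)
u/27 + q/d = 120/27 + 80/(-45) = 120*(1/27) + 80*(-1/45) = 40/9 - 16/9 = 8/3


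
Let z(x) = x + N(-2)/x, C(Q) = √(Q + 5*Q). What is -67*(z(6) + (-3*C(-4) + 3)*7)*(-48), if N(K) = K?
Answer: 85760 - 135072*I*√6 ≈ 85760.0 - 3.3086e+5*I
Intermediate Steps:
C(Q) = √6*√Q (C(Q) = √(6*Q) = √6*√Q)
z(x) = x - 2/x
-67*(z(6) + (-3*C(-4) + 3)*7)*(-48) = -67*((6 - 2/6) + (-3*√6*√(-4) + 3)*7)*(-48) = -67*((6 - 2*⅙) + (-3*√6*2*I + 3)*7)*(-48) = -67*((6 - ⅓) + (-6*I*√6 + 3)*7)*(-48) = -67*(17/3 + (-6*I*√6 + 3)*7)*(-48) = -67*(17/3 + (3 - 6*I*√6)*7)*(-48) = -67*(17/3 + (21 - 42*I*√6))*(-48) = -67*(80/3 - 42*I*√6)*(-48) = (-5360/3 + 2814*I*√6)*(-48) = 85760 - 135072*I*√6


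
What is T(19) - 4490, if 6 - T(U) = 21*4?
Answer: -4568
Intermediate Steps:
T(U) = -78 (T(U) = 6 - 21*4 = 6 - 1*84 = 6 - 84 = -78)
T(19) - 4490 = -78 - 4490 = -4568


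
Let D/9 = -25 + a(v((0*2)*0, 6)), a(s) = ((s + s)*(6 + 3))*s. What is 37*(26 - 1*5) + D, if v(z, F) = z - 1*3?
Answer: 2010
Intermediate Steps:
v(z, F) = -3 + z (v(z, F) = z - 3 = -3 + z)
a(s) = 18*s**2 (a(s) = ((2*s)*9)*s = (18*s)*s = 18*s**2)
D = 1233 (D = 9*(-25 + 18*(-3 + (0*2)*0)**2) = 9*(-25 + 18*(-3 + 0*0)**2) = 9*(-25 + 18*(-3 + 0)**2) = 9*(-25 + 18*(-3)**2) = 9*(-25 + 18*9) = 9*(-25 + 162) = 9*137 = 1233)
37*(26 - 1*5) + D = 37*(26 - 1*5) + 1233 = 37*(26 - 5) + 1233 = 37*21 + 1233 = 777 + 1233 = 2010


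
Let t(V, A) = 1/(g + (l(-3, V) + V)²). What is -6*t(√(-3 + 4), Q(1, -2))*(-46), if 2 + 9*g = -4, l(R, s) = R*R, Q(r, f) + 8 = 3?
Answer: 414/149 ≈ 2.7785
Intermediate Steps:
Q(r, f) = -5 (Q(r, f) = -8 + 3 = -5)
l(R, s) = R²
g = -⅔ (g = -2/9 + (⅑)*(-4) = -2/9 - 4/9 = -⅔ ≈ -0.66667)
t(V, A) = 1/(-⅔ + (9 + V)²) (t(V, A) = 1/(-⅔ + ((-3)² + V)²) = 1/(-⅔ + (9 + V)²))
-6*t(√(-3 + 4), Q(1, -2))*(-46) = -18/(-2 + 3*(9 + √(-3 + 4))²)*(-46) = -18/(-2 + 3*(9 + √1)²)*(-46) = -18/(-2 + 3*(9 + 1)²)*(-46) = -18/(-2 + 3*10²)*(-46) = -18/(-2 + 3*100)*(-46) = -18/(-2 + 300)*(-46) = -18/298*(-46) = -6*3/298*(-46) = -9/149*(-46) = 414/149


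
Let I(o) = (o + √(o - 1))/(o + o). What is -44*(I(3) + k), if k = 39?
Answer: -1738 - 22*√2/3 ≈ -1748.4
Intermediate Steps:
I(o) = (o + √(-1 + o))/(2*o) (I(o) = (o + √(-1 + o))/((2*o)) = (o + √(-1 + o))*(1/(2*o)) = (o + √(-1 + o))/(2*o))
-44*(I(3) + k) = -44*((½)*(3 + √(-1 + 3))/3 + 39) = -44*((½)*(⅓)*(3 + √2) + 39) = -44*((½ + √2/6) + 39) = -44*(79/2 + √2/6) = -1738 - 22*√2/3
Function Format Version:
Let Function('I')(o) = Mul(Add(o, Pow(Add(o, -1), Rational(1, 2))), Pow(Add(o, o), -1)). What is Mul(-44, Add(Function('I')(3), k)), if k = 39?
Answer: Add(-1738, Mul(Rational(-22, 3), Pow(2, Rational(1, 2)))) ≈ -1748.4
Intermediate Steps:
Function('I')(o) = Mul(Rational(1, 2), Pow(o, -1), Add(o, Pow(Add(-1, o), Rational(1, 2)))) (Function('I')(o) = Mul(Add(o, Pow(Add(-1, o), Rational(1, 2))), Pow(Mul(2, o), -1)) = Mul(Add(o, Pow(Add(-1, o), Rational(1, 2))), Mul(Rational(1, 2), Pow(o, -1))) = Mul(Rational(1, 2), Pow(o, -1), Add(o, Pow(Add(-1, o), Rational(1, 2)))))
Mul(-44, Add(Function('I')(3), k)) = Mul(-44, Add(Mul(Rational(1, 2), Pow(3, -1), Add(3, Pow(Add(-1, 3), Rational(1, 2)))), 39)) = Mul(-44, Add(Mul(Rational(1, 2), Rational(1, 3), Add(3, Pow(2, Rational(1, 2)))), 39)) = Mul(-44, Add(Add(Rational(1, 2), Mul(Rational(1, 6), Pow(2, Rational(1, 2)))), 39)) = Mul(-44, Add(Rational(79, 2), Mul(Rational(1, 6), Pow(2, Rational(1, 2))))) = Add(-1738, Mul(Rational(-22, 3), Pow(2, Rational(1, 2))))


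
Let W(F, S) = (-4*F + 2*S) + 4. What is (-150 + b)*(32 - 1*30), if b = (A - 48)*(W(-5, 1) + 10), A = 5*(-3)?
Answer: -4836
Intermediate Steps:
A = -15
W(F, S) = 4 - 4*F + 2*S
b = -2268 (b = (-15 - 48)*((4 - 4*(-5) + 2*1) + 10) = -63*((4 + 20 + 2) + 10) = -63*(26 + 10) = -63*36 = -2268)
(-150 + b)*(32 - 1*30) = (-150 - 2268)*(32 - 1*30) = -2418*(32 - 30) = -2418*2 = -4836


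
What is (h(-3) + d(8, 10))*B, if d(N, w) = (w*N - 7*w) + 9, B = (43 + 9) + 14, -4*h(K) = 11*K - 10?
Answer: 3927/2 ≈ 1963.5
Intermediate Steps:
h(K) = 5/2 - 11*K/4 (h(K) = -(11*K - 10)/4 = -(-10 + 11*K)/4 = 5/2 - 11*K/4)
B = 66 (B = 52 + 14 = 66)
d(N, w) = 9 - 7*w + N*w (d(N, w) = (N*w - 7*w) + 9 = (-7*w + N*w) + 9 = 9 - 7*w + N*w)
(h(-3) + d(8, 10))*B = ((5/2 - 11/4*(-3)) + (9 - 7*10 + 8*10))*66 = ((5/2 + 33/4) + (9 - 70 + 80))*66 = (43/4 + 19)*66 = (119/4)*66 = 3927/2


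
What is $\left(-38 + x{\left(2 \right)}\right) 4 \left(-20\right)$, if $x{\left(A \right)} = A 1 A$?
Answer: $2720$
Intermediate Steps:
$x{\left(A \right)} = A^{2}$ ($x{\left(A \right)} = A A = A^{2}$)
$\left(-38 + x{\left(2 \right)}\right) 4 \left(-20\right) = \left(-38 + 2^{2}\right) 4 \left(-20\right) = \left(-38 + 4\right) \left(-80\right) = \left(-34\right) \left(-80\right) = 2720$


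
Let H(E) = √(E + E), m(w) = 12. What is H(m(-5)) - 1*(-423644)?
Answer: 423644 + 2*√6 ≈ 4.2365e+5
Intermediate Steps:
H(E) = √2*√E (H(E) = √(2*E) = √2*√E)
H(m(-5)) - 1*(-423644) = √2*√12 - 1*(-423644) = √2*(2*√3) + 423644 = 2*√6 + 423644 = 423644 + 2*√6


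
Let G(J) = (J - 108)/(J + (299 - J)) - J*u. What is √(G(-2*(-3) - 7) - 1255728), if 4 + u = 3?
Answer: 6*I*√3118429470/299 ≈ 1120.6*I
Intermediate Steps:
u = -1 (u = -4 + 3 = -1)
G(J) = -108/299 + 300*J/299 (G(J) = (J - 108)/(J + (299 - J)) - J*(-1) = (-108 + J)/299 - (-1)*J = (-108 + J)*(1/299) + J = (-108/299 + J/299) + J = -108/299 + 300*J/299)
√(G(-2*(-3) - 7) - 1255728) = √((-108/299 + 300*(-2*(-3) - 7)/299) - 1255728) = √((-108/299 + 300*(6 - 7)/299) - 1255728) = √((-108/299 + (300/299)*(-1)) - 1255728) = √((-108/299 - 300/299) - 1255728) = √(-408/299 - 1255728) = √(-375463080/299) = 6*I*√3118429470/299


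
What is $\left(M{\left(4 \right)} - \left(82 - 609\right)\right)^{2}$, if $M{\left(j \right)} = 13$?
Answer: $291600$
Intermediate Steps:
$\left(M{\left(4 \right)} - \left(82 - 609\right)\right)^{2} = \left(13 - \left(82 - 609\right)\right)^{2} = \left(13 - -527\right)^{2} = \left(13 + \left(-82 + 609\right)\right)^{2} = \left(13 + 527\right)^{2} = 540^{2} = 291600$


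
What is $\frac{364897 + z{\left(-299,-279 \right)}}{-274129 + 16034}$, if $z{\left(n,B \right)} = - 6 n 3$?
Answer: $- \frac{370279}{258095} \approx -1.4347$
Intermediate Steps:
$z{\left(n,B \right)} = - 18 n$
$\frac{364897 + z{\left(-299,-279 \right)}}{-274129 + 16034} = \frac{364897 - -5382}{-274129 + 16034} = \frac{364897 + 5382}{-258095} = 370279 \left(- \frac{1}{258095}\right) = - \frac{370279}{258095}$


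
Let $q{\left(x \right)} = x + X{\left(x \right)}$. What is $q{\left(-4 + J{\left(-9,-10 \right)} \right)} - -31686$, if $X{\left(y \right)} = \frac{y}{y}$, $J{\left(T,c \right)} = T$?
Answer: $31674$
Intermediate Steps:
$X{\left(y \right)} = 1$
$q{\left(x \right)} = 1 + x$ ($q{\left(x \right)} = x + 1 = 1 + x$)
$q{\left(-4 + J{\left(-9,-10 \right)} \right)} - -31686 = \left(1 - 13\right) - -31686 = \left(1 - 13\right) + 31686 = -12 + 31686 = 31674$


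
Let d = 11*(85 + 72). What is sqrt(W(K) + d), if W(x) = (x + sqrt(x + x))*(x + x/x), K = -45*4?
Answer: sqrt(33947 - 1074*I*sqrt(10)) ≈ 184.48 - 9.2052*I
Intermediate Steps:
d = 1727 (d = 11*157 = 1727)
K = -180
W(x) = (1 + x)*(x + sqrt(2)*sqrt(x)) (W(x) = (x + sqrt(2*x))*(x + 1) = (x + sqrt(2)*sqrt(x))*(1 + x) = (1 + x)*(x + sqrt(2)*sqrt(x)))
sqrt(W(K) + d) = sqrt((-180 + (-180)**2 + sqrt(2)*sqrt(-180) + sqrt(2)*(-180)**(3/2)) + 1727) = sqrt((-180 + 32400 + sqrt(2)*(6*I*sqrt(5)) + sqrt(2)*(-1080*I*sqrt(5))) + 1727) = sqrt((-180 + 32400 + 6*I*sqrt(10) - 1080*I*sqrt(10)) + 1727) = sqrt((32220 - 1074*I*sqrt(10)) + 1727) = sqrt(33947 - 1074*I*sqrt(10))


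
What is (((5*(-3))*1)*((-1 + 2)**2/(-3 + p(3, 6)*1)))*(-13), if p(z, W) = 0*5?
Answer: -65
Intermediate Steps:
p(z, W) = 0
(((5*(-3))*1)*((-1 + 2)**2/(-3 + p(3, 6)*1)))*(-13) = (((5*(-3))*1)*((-1 + 2)**2/(-3 + 0*1)))*(-13) = ((-15*1)*(1**2/(-3 + 0)))*(-13) = -15/(-3)*(-13) = -15*(-1)/3*(-13) = -15*(-1/3)*(-13) = 5*(-13) = -65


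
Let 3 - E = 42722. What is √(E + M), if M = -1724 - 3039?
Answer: I*√47482 ≈ 217.9*I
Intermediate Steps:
E = -42719 (E = 3 - 1*42722 = 3 - 42722 = -42719)
M = -4763
√(E + M) = √(-42719 - 4763) = √(-47482) = I*√47482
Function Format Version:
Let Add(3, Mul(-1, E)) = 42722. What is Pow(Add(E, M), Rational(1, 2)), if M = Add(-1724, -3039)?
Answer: Mul(I, Pow(47482, Rational(1, 2))) ≈ Mul(217.90, I)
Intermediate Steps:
E = -42719 (E = Add(3, Mul(-1, 42722)) = Add(3, -42722) = -42719)
M = -4763
Pow(Add(E, M), Rational(1, 2)) = Pow(Add(-42719, -4763), Rational(1, 2)) = Pow(-47482, Rational(1, 2)) = Mul(I, Pow(47482, Rational(1, 2)))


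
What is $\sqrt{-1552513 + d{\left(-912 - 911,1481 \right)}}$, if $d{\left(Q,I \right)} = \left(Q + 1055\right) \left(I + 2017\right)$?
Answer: $i \sqrt{4238977} \approx 2058.9 i$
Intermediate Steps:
$d{\left(Q,I \right)} = \left(1055 + Q\right) \left(2017 + I\right)$
$\sqrt{-1552513 + d{\left(-912 - 911,1481 \right)}} = \sqrt{-1552513 + \left(2127935 + 1055 \cdot 1481 + 2017 \left(-912 - 911\right) + 1481 \left(-912 - 911\right)\right)} = \sqrt{-1552513 + \left(2127935 + 1562455 + 2017 \left(-1823\right) + 1481 \left(-1823\right)\right)} = \sqrt{-1552513 + \left(2127935 + 1562455 - 3676991 - 2699863\right)} = \sqrt{-1552513 - 2686464} = \sqrt{-4238977} = i \sqrt{4238977}$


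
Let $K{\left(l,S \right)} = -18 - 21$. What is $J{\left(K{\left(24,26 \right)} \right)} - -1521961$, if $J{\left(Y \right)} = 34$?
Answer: $1521995$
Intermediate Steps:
$K{\left(l,S \right)} = -39$ ($K{\left(l,S \right)} = -18 - 21 = -39$)
$J{\left(K{\left(24,26 \right)} \right)} - -1521961 = 34 - -1521961 = 34 + 1521961 = 1521995$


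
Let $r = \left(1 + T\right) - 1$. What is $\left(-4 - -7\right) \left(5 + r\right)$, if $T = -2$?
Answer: $9$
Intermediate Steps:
$r = -2$ ($r = \left(1 - 2\right) - 1 = -1 - 1 = -2$)
$\left(-4 - -7\right) \left(5 + r\right) = \left(-4 - -7\right) \left(5 - 2\right) = \left(-4 + 7\right) 3 = 3 \cdot 3 = 9$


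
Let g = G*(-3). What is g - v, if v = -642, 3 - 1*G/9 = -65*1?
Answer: -1194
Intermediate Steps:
G = 612 (G = 27 - (-585) = 27 - 9*(-65) = 27 + 585 = 612)
g = -1836 (g = 612*(-3) = -1836)
g - v = -1836 - 1*(-642) = -1836 + 642 = -1194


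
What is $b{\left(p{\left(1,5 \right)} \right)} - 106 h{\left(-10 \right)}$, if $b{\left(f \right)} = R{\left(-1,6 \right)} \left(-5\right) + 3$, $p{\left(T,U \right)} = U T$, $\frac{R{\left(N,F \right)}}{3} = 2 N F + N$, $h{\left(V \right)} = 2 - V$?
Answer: $-1074$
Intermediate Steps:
$R{\left(N,F \right)} = 3 N + 6 F N$ ($R{\left(N,F \right)} = 3 \left(2 N F + N\right) = 3 \left(2 F N + N\right) = 3 \left(N + 2 F N\right) = 3 N + 6 F N$)
$p{\left(T,U \right)} = T U$
$b{\left(f \right)} = 198$ ($b{\left(f \right)} = 3 \left(-1\right) \left(1 + 2 \cdot 6\right) \left(-5\right) + 3 = 3 \left(-1\right) \left(1 + 12\right) \left(-5\right) + 3 = 3 \left(-1\right) 13 \left(-5\right) + 3 = \left(-39\right) \left(-5\right) + 3 = 195 + 3 = 198$)
$b{\left(p{\left(1,5 \right)} \right)} - 106 h{\left(-10 \right)} = 198 - 106 \left(2 - -10\right) = 198 - 106 \left(2 + 10\right) = 198 - 1272 = -1074$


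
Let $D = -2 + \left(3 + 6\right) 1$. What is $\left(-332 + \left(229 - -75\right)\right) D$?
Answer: $-196$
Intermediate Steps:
$D = 7$ ($D = -2 + 9 \cdot 1 = -2 + 9 = 7$)
$\left(-332 + \left(229 - -75\right)\right) D = \left(-332 + \left(229 - -75\right)\right) 7 = \left(-332 + \left(229 + 75\right)\right) 7 = \left(-332 + 304\right) 7 = \left(-28\right) 7 = -196$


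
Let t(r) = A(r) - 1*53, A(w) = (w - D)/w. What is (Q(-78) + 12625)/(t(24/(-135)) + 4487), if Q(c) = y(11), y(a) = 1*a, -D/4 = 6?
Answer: 3159/1075 ≈ 2.9386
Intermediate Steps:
D = -24 (D = -4*6 = -24)
y(a) = a
Q(c) = 11
A(w) = (24 + w)/w (A(w) = (w - 1*(-24))/w = (w + 24)/w = (24 + w)/w)
t(r) = -53 + (24 + r)/r (t(r) = (24 + r)/r - 1*53 = (24 + r)/r - 53 = -53 + (24 + r)/r)
(Q(-78) + 12625)/(t(24/(-135)) + 4487) = (11 + 12625)/((-52 + 24/((24/(-135)))) + 4487) = 12636/((-52 + 24/((24*(-1/135)))) + 4487) = 12636/((-52 + 24/(-8/45)) + 4487) = 12636/((-52 + 24*(-45/8)) + 4487) = 12636/((-52 - 135) + 4487) = 12636/(-187 + 4487) = 12636/4300 = 12636*(1/4300) = 3159/1075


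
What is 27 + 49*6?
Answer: 321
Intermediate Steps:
27 + 49*6 = 27 + 294 = 321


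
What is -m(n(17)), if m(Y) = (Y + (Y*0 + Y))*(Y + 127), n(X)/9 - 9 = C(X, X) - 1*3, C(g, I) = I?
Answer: -138276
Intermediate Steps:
n(X) = 54 + 9*X (n(X) = 81 + 9*(X - 1*3) = 81 + 9*(X - 3) = 81 + 9*(-3 + X) = 81 + (-27 + 9*X) = 54 + 9*X)
m(Y) = 2*Y*(127 + Y) (m(Y) = (Y + (0 + Y))*(127 + Y) = (Y + Y)*(127 + Y) = (2*Y)*(127 + Y) = 2*Y*(127 + Y))
-m(n(17)) = -2*(54 + 9*17)*(127 + (54 + 9*17)) = -2*(54 + 153)*(127 + (54 + 153)) = -2*207*(127 + 207) = -2*207*334 = -1*138276 = -138276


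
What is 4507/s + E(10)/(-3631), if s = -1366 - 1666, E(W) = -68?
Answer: -16158741/11009192 ≈ -1.4678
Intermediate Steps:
s = -3032
4507/s + E(10)/(-3631) = 4507/(-3032) - 68/(-3631) = 4507*(-1/3032) - 68*(-1/3631) = -4507/3032 + 68/3631 = -16158741/11009192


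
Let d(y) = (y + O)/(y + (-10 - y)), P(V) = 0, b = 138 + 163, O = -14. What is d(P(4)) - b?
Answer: -1498/5 ≈ -299.60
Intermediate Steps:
b = 301
d(y) = 7/5 - y/10 (d(y) = (y - 14)/(y + (-10 - y)) = (-14 + y)/(-10) = (-14 + y)*(-1/10) = 7/5 - y/10)
d(P(4)) - b = (7/5 - 1/10*0) - 1*301 = (7/5 + 0) - 301 = 7/5 - 301 = -1498/5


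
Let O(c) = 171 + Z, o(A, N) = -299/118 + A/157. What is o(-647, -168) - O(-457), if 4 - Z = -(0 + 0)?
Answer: -3365339/18526 ≈ -181.65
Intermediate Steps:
Z = 4 (Z = 4 - (-1)*(0 + 0) = 4 - (-1)*0 = 4 - 1*0 = 4 + 0 = 4)
o(A, N) = -299/118 + A/157 (o(A, N) = -299*1/118 + A*(1/157) = -299/118 + A/157)
O(c) = 175 (O(c) = 171 + 4 = 175)
o(-647, -168) - O(-457) = (-299/118 + (1/157)*(-647)) - 1*175 = (-299/118 - 647/157) - 175 = -123289/18526 - 175 = -3365339/18526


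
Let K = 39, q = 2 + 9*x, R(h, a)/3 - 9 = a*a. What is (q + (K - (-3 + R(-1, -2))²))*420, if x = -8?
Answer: -557340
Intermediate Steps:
R(h, a) = 27 + 3*a² (R(h, a) = 27 + 3*(a*a) = 27 + 3*a²)
q = -70 (q = 2 + 9*(-8) = 2 - 72 = -70)
(q + (K - (-3 + R(-1, -2))²))*420 = (-70 + (39 - (-3 + (27 + 3*(-2)²))²))*420 = (-70 + (39 - (-3 + (27 + 3*4))²))*420 = (-70 + (39 - (-3 + (27 + 12))²))*420 = (-70 + (39 - (-3 + 39)²))*420 = (-70 + (39 - 1*36²))*420 = (-70 + (39 - 1*1296))*420 = (-70 + (39 - 1296))*420 = (-70 - 1257)*420 = -1327*420 = -557340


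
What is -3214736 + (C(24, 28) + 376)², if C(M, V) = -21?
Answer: -3088711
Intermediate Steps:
-3214736 + (C(24, 28) + 376)² = -3214736 + (-21 + 376)² = -3214736 + 355² = -3214736 + 126025 = -3088711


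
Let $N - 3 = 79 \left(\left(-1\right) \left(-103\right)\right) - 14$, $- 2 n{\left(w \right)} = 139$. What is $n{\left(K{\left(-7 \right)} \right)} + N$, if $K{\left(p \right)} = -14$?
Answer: $\frac{16113}{2} \approx 8056.5$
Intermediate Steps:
$n{\left(w \right)} = - \frac{139}{2}$ ($n{\left(w \right)} = \left(- \frac{1}{2}\right) 139 = - \frac{139}{2}$)
$N = 8126$ ($N = 3 - \left(14 - 79 \left(\left(-1\right) \left(-103\right)\right)\right) = 3 + \left(79 \cdot 103 - 14\right) = 3 + \left(8137 - 14\right) = 3 + 8123 = 8126$)
$n{\left(K{\left(-7 \right)} \right)} + N = - \frac{139}{2} + 8126 = \frac{16113}{2}$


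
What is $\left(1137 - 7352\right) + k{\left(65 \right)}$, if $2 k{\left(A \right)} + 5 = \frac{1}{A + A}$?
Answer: $- \frac{1616549}{260} \approx -6217.5$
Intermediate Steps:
$k{\left(A \right)} = - \frac{5}{2} + \frac{1}{4 A}$ ($k{\left(A \right)} = - \frac{5}{2} + \frac{1}{2 \left(A + A\right)} = - \frac{5}{2} + \frac{1}{2 \cdot 2 A} = - \frac{5}{2} + \frac{\frac{1}{2} \frac{1}{A}}{2} = - \frac{5}{2} + \frac{1}{4 A}$)
$\left(1137 - 7352\right) + k{\left(65 \right)} = \left(1137 - 7352\right) + \frac{1 - 650}{4 \cdot 65} = -6215 + \frac{1}{4} \cdot \frac{1}{65} \left(1 - 650\right) = -6215 + \frac{1}{4} \cdot \frac{1}{65} \left(-649\right) = -6215 - \frac{649}{260} = - \frac{1616549}{260}$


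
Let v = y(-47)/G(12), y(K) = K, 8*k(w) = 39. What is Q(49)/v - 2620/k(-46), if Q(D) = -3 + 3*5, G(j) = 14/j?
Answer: -985666/1833 ≈ -537.73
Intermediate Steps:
k(w) = 39/8 (k(w) = (1/8)*39 = 39/8)
v = -282/7 (v = -47/(14/12) = -47/(14*(1/12)) = -47/7/6 = -47*6/7 = -282/7 ≈ -40.286)
Q(D) = 12 (Q(D) = -3 + 15 = 12)
Q(49)/v - 2620/k(-46) = 12/(-282/7) - 2620/39/8 = 12*(-7/282) - 2620*8/39 = -14/47 - 20960/39 = -985666/1833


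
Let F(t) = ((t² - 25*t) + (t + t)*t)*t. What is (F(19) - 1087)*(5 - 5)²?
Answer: 0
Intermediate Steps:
F(t) = t*(-25*t + 3*t²) (F(t) = ((t² - 25*t) + (2*t)*t)*t = ((t² - 25*t) + 2*t²)*t = (-25*t + 3*t²)*t = t*(-25*t + 3*t²))
(F(19) - 1087)*(5 - 5)² = (19²*(-25 + 3*19) - 1087)*(5 - 5)² = (361*(-25 + 57) - 1087)*0² = (361*32 - 1087)*0 = (11552 - 1087)*0 = 10465*0 = 0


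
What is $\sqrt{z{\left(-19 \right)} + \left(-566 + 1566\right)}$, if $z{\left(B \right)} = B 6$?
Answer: $\sqrt{886} \approx 29.766$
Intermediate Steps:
$z{\left(B \right)} = 6 B$
$\sqrt{z{\left(-19 \right)} + \left(-566 + 1566\right)} = \sqrt{6 \left(-19\right) + \left(-566 + 1566\right)} = \sqrt{-114 + 1000} = \sqrt{886}$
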